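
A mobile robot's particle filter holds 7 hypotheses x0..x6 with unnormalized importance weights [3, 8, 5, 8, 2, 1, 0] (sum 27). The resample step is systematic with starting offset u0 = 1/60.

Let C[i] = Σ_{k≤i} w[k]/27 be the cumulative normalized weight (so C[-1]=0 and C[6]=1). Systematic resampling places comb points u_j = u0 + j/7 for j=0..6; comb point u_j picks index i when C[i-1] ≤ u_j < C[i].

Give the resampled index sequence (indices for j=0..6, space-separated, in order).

0 1 1 2 2 3 3

C = [1/9, 11/27, 16/27, 8/9, 26/27, 1, 1]
j=0: u_0=1/60 ∈ [0, 1/9) → index 0
j=1: u_1=67/420 ∈ [1/9, 11/27) → index 1
j=2: u_2=127/420 ∈ [1/9, 11/27) → index 1
j=3: u_3=187/420 ∈ [11/27, 16/27) → index 2
j=4: u_4=247/420 ∈ [11/27, 16/27) → index 2
j=5: u_5=307/420 ∈ [16/27, 8/9) → index 3
j=6: u_6=367/420 ∈ [16/27, 8/9) → index 3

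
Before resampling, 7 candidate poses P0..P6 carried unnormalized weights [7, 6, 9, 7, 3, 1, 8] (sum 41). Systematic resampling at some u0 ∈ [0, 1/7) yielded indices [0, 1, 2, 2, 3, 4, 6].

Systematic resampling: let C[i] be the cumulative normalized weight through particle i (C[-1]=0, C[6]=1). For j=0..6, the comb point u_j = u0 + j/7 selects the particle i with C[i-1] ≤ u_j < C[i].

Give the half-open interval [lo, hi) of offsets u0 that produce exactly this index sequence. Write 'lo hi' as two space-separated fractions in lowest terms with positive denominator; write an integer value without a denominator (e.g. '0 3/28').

C = [7/41, 13/41, 22/41, 29/41, 32/41, 33/41, 1]
j=0 picked index 0: u0 ∈ [0, 7/41)
j=1 picked index 1: u0 ∈ [8/287, 50/287)
j=2 picked index 2: u0 ∈ [9/287, 72/287)
j=3 picked index 2: u0 ∈ [-32/287, 31/287)
j=4 picked index 3: u0 ∈ [-10/287, 39/287)
j=5 picked index 4: u0 ∈ [-2/287, 19/287)
j=6 picked index 6: u0 ∈ [-15/287, 1/7)
intersection: [9/287, 19/287)

9/287 19/287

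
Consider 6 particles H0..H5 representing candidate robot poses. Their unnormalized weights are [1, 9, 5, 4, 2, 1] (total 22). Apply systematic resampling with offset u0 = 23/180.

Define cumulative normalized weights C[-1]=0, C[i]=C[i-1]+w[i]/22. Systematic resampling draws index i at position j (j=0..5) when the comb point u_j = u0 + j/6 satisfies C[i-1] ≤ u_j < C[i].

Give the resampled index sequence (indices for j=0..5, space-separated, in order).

1 1 2 2 3 5

C = [1/22, 5/11, 15/22, 19/22, 21/22, 1]
j=0: u_0=23/180 ∈ [1/22, 5/11) → index 1
j=1: u_1=53/180 ∈ [1/22, 5/11) → index 1
j=2: u_2=83/180 ∈ [5/11, 15/22) → index 2
j=3: u_3=113/180 ∈ [5/11, 15/22) → index 2
j=4: u_4=143/180 ∈ [15/22, 19/22) → index 3
j=5: u_5=173/180 ∈ [21/22, 1) → index 5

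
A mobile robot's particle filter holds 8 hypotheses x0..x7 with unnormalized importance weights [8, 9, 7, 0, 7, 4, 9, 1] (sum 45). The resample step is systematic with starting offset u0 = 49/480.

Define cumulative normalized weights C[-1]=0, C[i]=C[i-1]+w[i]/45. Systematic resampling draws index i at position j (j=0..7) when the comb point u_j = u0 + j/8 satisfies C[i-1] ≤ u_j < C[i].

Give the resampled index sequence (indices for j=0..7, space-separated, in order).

C = [8/45, 17/45, 8/15, 8/15, 31/45, 7/9, 44/45, 1]
j=0: u_0=49/480 ∈ [0, 8/45) → index 0
j=1: u_1=109/480 ∈ [8/45, 17/45) → index 1
j=2: u_2=169/480 ∈ [8/45, 17/45) → index 1
j=3: u_3=229/480 ∈ [17/45, 8/15) → index 2
j=4: u_4=289/480 ∈ [8/15, 31/45) → index 4
j=5: u_5=349/480 ∈ [31/45, 7/9) → index 5
j=6: u_6=409/480 ∈ [7/9, 44/45) → index 6
j=7: u_7=469/480 ∈ [7/9, 44/45) → index 6

0 1 1 2 4 5 6 6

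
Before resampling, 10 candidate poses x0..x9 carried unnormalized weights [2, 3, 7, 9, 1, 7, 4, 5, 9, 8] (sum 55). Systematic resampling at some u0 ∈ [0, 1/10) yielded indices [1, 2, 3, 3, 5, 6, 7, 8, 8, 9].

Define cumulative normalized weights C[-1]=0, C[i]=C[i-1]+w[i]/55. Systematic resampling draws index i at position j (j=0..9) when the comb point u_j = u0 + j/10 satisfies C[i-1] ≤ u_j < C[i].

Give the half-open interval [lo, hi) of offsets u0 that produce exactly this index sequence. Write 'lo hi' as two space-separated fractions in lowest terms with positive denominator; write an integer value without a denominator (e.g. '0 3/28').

2/55 3/55

C = [2/55, 1/11, 12/55, 21/55, 2/5, 29/55, 3/5, 38/55, 47/55, 1]
j=0 picked index 1: u0 ∈ [2/55, 1/11)
j=1 picked index 2: u0 ∈ [-1/110, 13/110)
j=2 picked index 3: u0 ∈ [1/55, 2/11)
j=3 picked index 3: u0 ∈ [-9/110, 9/110)
j=4 picked index 5: u0 ∈ [0, 7/55)
j=5 picked index 6: u0 ∈ [3/110, 1/10)
j=6 picked index 7: u0 ∈ [0, 1/11)
j=7 picked index 8: u0 ∈ [-1/110, 17/110)
j=8 picked index 8: u0 ∈ [-6/55, 3/55)
j=9 picked index 9: u0 ∈ [-1/22, 1/10)
intersection: [2/55, 3/55)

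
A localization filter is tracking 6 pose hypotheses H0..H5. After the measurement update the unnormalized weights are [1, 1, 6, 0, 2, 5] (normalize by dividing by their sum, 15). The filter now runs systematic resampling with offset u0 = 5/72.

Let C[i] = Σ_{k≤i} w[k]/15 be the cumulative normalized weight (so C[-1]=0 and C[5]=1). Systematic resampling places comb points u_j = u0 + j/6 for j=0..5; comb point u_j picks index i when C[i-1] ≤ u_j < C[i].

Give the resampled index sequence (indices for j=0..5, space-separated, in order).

1 2 2 4 5 5

C = [1/15, 2/15, 8/15, 8/15, 2/3, 1]
j=0: u_0=5/72 ∈ [1/15, 2/15) → index 1
j=1: u_1=17/72 ∈ [2/15, 8/15) → index 2
j=2: u_2=29/72 ∈ [2/15, 8/15) → index 2
j=3: u_3=41/72 ∈ [8/15, 2/3) → index 4
j=4: u_4=53/72 ∈ [2/3, 1) → index 5
j=5: u_5=65/72 ∈ [2/3, 1) → index 5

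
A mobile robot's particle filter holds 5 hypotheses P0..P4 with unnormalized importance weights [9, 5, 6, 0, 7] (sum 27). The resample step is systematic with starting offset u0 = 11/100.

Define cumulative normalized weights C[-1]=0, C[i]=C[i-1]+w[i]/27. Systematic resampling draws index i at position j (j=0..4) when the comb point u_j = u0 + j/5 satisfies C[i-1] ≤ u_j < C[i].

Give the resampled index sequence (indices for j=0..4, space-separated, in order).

0 0 1 2 4

C = [1/3, 14/27, 20/27, 20/27, 1]
j=0: u_0=11/100 ∈ [0, 1/3) → index 0
j=1: u_1=31/100 ∈ [0, 1/3) → index 0
j=2: u_2=51/100 ∈ [1/3, 14/27) → index 1
j=3: u_3=71/100 ∈ [14/27, 20/27) → index 2
j=4: u_4=91/100 ∈ [20/27, 1) → index 4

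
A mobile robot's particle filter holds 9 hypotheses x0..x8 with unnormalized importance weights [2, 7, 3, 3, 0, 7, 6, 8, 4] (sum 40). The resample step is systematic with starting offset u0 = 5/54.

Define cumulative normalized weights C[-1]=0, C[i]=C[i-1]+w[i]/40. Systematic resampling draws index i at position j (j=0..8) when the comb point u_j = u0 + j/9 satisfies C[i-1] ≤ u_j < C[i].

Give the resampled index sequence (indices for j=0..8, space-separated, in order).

C = [1/20, 9/40, 3/10, 3/8, 3/8, 11/20, 7/10, 9/10, 1]
j=0: u_0=5/54 ∈ [1/20, 9/40) → index 1
j=1: u_1=11/54 ∈ [1/20, 9/40) → index 1
j=2: u_2=17/54 ∈ [3/10, 3/8) → index 3
j=3: u_3=23/54 ∈ [3/8, 11/20) → index 5
j=4: u_4=29/54 ∈ [3/8, 11/20) → index 5
j=5: u_5=35/54 ∈ [11/20, 7/10) → index 6
j=6: u_6=41/54 ∈ [7/10, 9/10) → index 7
j=7: u_7=47/54 ∈ [7/10, 9/10) → index 7
j=8: u_8=53/54 ∈ [9/10, 1) → index 8

1 1 3 5 5 6 7 7 8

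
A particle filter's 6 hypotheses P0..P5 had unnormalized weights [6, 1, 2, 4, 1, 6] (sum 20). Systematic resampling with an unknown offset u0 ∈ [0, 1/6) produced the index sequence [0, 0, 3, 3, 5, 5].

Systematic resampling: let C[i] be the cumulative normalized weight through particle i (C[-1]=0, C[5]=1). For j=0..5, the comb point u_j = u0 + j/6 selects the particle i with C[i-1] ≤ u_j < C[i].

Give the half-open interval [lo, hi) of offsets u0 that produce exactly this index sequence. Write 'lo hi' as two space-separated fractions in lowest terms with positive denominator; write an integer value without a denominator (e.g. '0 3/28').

C = [3/10, 7/20, 9/20, 13/20, 7/10, 1]
j=0 picked index 0: u0 ∈ [0, 3/10)
j=1 picked index 0: u0 ∈ [-1/6, 2/15)
j=2 picked index 3: u0 ∈ [7/60, 19/60)
j=3 picked index 3: u0 ∈ [-1/20, 3/20)
j=4 picked index 5: u0 ∈ [1/30, 1/3)
j=5 picked index 5: u0 ∈ [-2/15, 1/6)
intersection: [7/60, 2/15)

7/60 2/15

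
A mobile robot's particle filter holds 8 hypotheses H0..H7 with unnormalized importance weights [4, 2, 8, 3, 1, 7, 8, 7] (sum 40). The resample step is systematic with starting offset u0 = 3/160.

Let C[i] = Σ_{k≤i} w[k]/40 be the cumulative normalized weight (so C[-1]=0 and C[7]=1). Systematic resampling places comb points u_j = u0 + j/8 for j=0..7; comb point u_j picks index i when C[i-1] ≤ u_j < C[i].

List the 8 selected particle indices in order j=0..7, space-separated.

C = [1/10, 3/20, 7/20, 17/40, 9/20, 5/8, 33/40, 1]
j=0: u_0=3/160 ∈ [0, 1/10) → index 0
j=1: u_1=23/160 ∈ [1/10, 3/20) → index 1
j=2: u_2=43/160 ∈ [3/20, 7/20) → index 2
j=3: u_3=63/160 ∈ [7/20, 17/40) → index 3
j=4: u_4=83/160 ∈ [9/20, 5/8) → index 5
j=5: u_5=103/160 ∈ [5/8, 33/40) → index 6
j=6: u_6=123/160 ∈ [5/8, 33/40) → index 6
j=7: u_7=143/160 ∈ [33/40, 1) → index 7

0 1 2 3 5 6 6 7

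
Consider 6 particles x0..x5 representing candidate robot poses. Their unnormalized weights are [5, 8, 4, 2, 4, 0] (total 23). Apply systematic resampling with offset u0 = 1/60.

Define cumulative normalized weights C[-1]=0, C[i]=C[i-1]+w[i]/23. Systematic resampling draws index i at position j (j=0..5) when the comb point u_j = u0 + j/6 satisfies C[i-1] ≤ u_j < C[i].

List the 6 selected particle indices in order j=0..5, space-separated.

C = [5/23, 13/23, 17/23, 19/23, 1, 1]
j=0: u_0=1/60 ∈ [0, 5/23) → index 0
j=1: u_1=11/60 ∈ [0, 5/23) → index 0
j=2: u_2=7/20 ∈ [5/23, 13/23) → index 1
j=3: u_3=31/60 ∈ [5/23, 13/23) → index 1
j=4: u_4=41/60 ∈ [13/23, 17/23) → index 2
j=5: u_5=17/20 ∈ [19/23, 1) → index 4

0 0 1 1 2 4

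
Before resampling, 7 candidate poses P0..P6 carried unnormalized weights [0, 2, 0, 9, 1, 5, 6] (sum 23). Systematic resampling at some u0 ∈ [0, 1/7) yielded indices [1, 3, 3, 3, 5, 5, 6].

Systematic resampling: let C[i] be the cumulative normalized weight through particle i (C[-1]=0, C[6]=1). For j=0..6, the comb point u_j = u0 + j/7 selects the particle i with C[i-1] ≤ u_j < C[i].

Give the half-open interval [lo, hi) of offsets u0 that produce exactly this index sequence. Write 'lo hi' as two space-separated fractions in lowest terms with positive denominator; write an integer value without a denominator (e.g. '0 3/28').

0 4/161

C = [0, 2/23, 2/23, 11/23, 12/23, 17/23, 1]
j=0 picked index 1: u0 ∈ [0, 2/23)
j=1 picked index 3: u0 ∈ [-9/161, 54/161)
j=2 picked index 3: u0 ∈ [-32/161, 31/161)
j=3 picked index 3: u0 ∈ [-55/161, 8/161)
j=4 picked index 5: u0 ∈ [-8/161, 27/161)
j=5 picked index 5: u0 ∈ [-31/161, 4/161)
j=6 picked index 6: u0 ∈ [-19/161, 1/7)
intersection: [0, 4/161)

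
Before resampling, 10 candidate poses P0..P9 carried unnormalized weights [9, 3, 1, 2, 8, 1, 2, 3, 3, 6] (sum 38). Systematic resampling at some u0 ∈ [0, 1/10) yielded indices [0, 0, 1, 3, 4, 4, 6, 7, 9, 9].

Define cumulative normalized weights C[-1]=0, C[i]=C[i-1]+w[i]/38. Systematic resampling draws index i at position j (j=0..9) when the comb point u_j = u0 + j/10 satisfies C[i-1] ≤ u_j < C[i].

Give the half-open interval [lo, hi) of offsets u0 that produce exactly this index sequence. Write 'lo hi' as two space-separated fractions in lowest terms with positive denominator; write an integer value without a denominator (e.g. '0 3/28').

4/95 6/95

C = [9/38, 6/19, 13/38, 15/38, 23/38, 12/19, 13/19, 29/38, 16/19, 1]
j=0 picked index 0: u0 ∈ [0, 9/38)
j=1 picked index 0: u0 ∈ [-1/10, 13/95)
j=2 picked index 1: u0 ∈ [7/190, 11/95)
j=3 picked index 3: u0 ∈ [4/95, 9/95)
j=4 picked index 4: u0 ∈ [-1/190, 39/190)
j=5 picked index 4: u0 ∈ [-2/19, 2/19)
j=6 picked index 6: u0 ∈ [3/95, 8/95)
j=7 picked index 7: u0 ∈ [-3/190, 6/95)
j=8 picked index 9: u0 ∈ [4/95, 1/5)
j=9 picked index 9: u0 ∈ [-11/190, 1/10)
intersection: [4/95, 6/95)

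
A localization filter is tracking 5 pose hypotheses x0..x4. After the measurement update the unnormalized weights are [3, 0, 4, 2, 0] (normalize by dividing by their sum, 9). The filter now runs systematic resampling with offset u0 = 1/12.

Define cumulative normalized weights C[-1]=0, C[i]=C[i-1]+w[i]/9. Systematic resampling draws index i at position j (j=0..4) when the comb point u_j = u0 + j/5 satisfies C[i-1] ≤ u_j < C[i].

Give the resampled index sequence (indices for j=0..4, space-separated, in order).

C = [1/3, 1/3, 7/9, 1, 1]
j=0: u_0=1/12 ∈ [0, 1/3) → index 0
j=1: u_1=17/60 ∈ [0, 1/3) → index 0
j=2: u_2=29/60 ∈ [1/3, 7/9) → index 2
j=3: u_3=41/60 ∈ [1/3, 7/9) → index 2
j=4: u_4=53/60 ∈ [7/9, 1) → index 3

0 0 2 2 3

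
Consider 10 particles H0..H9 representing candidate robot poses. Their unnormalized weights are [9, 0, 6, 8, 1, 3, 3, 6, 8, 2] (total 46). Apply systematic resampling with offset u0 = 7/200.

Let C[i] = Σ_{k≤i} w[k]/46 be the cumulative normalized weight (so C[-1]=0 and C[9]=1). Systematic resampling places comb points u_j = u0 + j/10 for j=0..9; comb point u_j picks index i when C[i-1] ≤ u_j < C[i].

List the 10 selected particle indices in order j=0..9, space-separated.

C = [9/46, 9/46, 15/46, 1/2, 12/23, 27/46, 15/23, 18/23, 22/23, 1]
j=0: u_0=7/200 ∈ [0, 9/46) → index 0
j=1: u_1=27/200 ∈ [0, 9/46) → index 0
j=2: u_2=47/200 ∈ [9/46, 15/46) → index 2
j=3: u_3=67/200 ∈ [15/46, 1/2) → index 3
j=4: u_4=87/200 ∈ [15/46, 1/2) → index 3
j=5: u_5=107/200 ∈ [12/23, 27/46) → index 5
j=6: u_6=127/200 ∈ [27/46, 15/23) → index 6
j=7: u_7=147/200 ∈ [15/23, 18/23) → index 7
j=8: u_8=167/200 ∈ [18/23, 22/23) → index 8
j=9: u_9=187/200 ∈ [18/23, 22/23) → index 8

0 0 2 3 3 5 6 7 8 8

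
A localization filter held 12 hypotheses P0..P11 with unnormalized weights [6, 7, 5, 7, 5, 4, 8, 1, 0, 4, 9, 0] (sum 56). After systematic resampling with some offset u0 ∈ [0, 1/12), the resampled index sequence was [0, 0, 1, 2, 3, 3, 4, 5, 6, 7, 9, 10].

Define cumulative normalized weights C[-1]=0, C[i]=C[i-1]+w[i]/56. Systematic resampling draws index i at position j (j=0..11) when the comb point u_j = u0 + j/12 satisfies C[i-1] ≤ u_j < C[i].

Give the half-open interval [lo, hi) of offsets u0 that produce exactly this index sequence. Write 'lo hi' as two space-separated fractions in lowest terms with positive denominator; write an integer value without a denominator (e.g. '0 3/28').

C = [3/28, 13/56, 9/28, 25/56, 15/28, 17/28, 3/4, 43/56, 43/56, 47/56, 1, 1]
j=0 picked index 0: u0 ∈ [0, 3/28)
j=1 picked index 0: u0 ∈ [-1/12, 1/42)
j=2 picked index 1: u0 ∈ [-5/84, 11/168)
j=3 picked index 2: u0 ∈ [-1/56, 1/14)
j=4 picked index 3: u0 ∈ [-1/84, 19/168)
j=5 picked index 3: u0 ∈ [-2/21, 5/168)
j=6 picked index 4: u0 ∈ [-3/56, 1/28)
j=7 picked index 5: u0 ∈ [-1/21, 1/42)
j=8 picked index 6: u0 ∈ [-5/84, 1/12)
j=9 picked index 7: u0 ∈ [0, 1/56)
j=10 picked index 9: u0 ∈ [-11/168, 1/168)
j=11 picked index 10: u0 ∈ [-13/168, 1/12)
intersection: [0, 1/168)

0 1/168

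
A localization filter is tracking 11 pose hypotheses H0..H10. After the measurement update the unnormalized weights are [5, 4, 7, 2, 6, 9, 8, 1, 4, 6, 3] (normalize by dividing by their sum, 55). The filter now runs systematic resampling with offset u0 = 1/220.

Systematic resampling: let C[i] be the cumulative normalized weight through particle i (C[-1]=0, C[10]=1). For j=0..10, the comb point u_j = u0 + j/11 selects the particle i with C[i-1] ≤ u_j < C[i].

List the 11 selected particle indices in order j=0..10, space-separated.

0 1 2 2 4 5 5 6 6 8 9

C = [1/11, 9/55, 16/55, 18/55, 24/55, 3/5, 41/55, 42/55, 46/55, 52/55, 1]
j=0: u_0=1/220 ∈ [0, 1/11) → index 0
j=1: u_1=21/220 ∈ [1/11, 9/55) → index 1
j=2: u_2=41/220 ∈ [9/55, 16/55) → index 2
j=3: u_3=61/220 ∈ [9/55, 16/55) → index 2
j=4: u_4=81/220 ∈ [18/55, 24/55) → index 4
j=5: u_5=101/220 ∈ [24/55, 3/5) → index 5
j=6: u_6=11/20 ∈ [24/55, 3/5) → index 5
j=7: u_7=141/220 ∈ [3/5, 41/55) → index 6
j=8: u_8=161/220 ∈ [3/5, 41/55) → index 6
j=9: u_9=181/220 ∈ [42/55, 46/55) → index 8
j=10: u_10=201/220 ∈ [46/55, 52/55) → index 9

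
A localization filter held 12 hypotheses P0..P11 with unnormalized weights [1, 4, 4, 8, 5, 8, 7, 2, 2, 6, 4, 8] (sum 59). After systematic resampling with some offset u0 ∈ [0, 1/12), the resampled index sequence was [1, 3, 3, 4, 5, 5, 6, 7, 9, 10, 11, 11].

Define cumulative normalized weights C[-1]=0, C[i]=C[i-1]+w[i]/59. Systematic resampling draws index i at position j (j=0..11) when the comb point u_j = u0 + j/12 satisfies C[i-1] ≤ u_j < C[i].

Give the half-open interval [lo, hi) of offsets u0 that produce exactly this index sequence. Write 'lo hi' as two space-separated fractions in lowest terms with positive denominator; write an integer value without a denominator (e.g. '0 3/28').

C = [1/59, 5/59, 9/59, 17/59, 22/59, 30/59, 37/59, 39/59, 41/59, 47/59, 51/59, 1]
j=0 picked index 1: u0 ∈ [1/59, 5/59)
j=1 picked index 3: u0 ∈ [49/708, 145/708)
j=2 picked index 3: u0 ∈ [-5/354, 43/354)
j=3 picked index 4: u0 ∈ [9/236, 29/236)
j=4 picked index 5: u0 ∈ [7/177, 31/177)
j=5 picked index 5: u0 ∈ [-31/708, 65/708)
j=6 picked index 6: u0 ∈ [1/118, 15/118)
j=7 picked index 7: u0 ∈ [31/708, 55/708)
j=8 picked index 9: u0 ∈ [5/177, 23/177)
j=9 picked index 10: u0 ∈ [11/236, 27/236)
j=10 picked index 11: u0 ∈ [11/354, 1/6)
j=11 picked index 11: u0 ∈ [-37/708, 1/12)
intersection: [49/708, 55/708)

49/708 55/708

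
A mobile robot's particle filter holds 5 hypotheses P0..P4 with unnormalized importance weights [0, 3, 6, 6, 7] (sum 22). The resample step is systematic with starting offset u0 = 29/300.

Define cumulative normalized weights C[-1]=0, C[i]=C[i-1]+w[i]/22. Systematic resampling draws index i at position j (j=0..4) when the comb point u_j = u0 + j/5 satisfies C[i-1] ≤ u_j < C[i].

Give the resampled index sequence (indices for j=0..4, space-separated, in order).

C = [0, 3/22, 9/22, 15/22, 1]
j=0: u_0=29/300 ∈ [0, 3/22) → index 1
j=1: u_1=89/300 ∈ [3/22, 9/22) → index 2
j=2: u_2=149/300 ∈ [9/22, 15/22) → index 3
j=3: u_3=209/300 ∈ [15/22, 1) → index 4
j=4: u_4=269/300 ∈ [15/22, 1) → index 4

1 2 3 4 4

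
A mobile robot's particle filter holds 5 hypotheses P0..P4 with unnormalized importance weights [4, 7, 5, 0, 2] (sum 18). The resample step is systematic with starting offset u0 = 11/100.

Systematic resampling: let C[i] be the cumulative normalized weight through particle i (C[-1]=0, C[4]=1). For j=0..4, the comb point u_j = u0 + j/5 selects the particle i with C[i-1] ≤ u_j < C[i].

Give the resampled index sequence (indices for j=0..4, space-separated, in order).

0 1 1 2 4

C = [2/9, 11/18, 8/9, 8/9, 1]
j=0: u_0=11/100 ∈ [0, 2/9) → index 0
j=1: u_1=31/100 ∈ [2/9, 11/18) → index 1
j=2: u_2=51/100 ∈ [2/9, 11/18) → index 1
j=3: u_3=71/100 ∈ [11/18, 8/9) → index 2
j=4: u_4=91/100 ∈ [8/9, 1) → index 4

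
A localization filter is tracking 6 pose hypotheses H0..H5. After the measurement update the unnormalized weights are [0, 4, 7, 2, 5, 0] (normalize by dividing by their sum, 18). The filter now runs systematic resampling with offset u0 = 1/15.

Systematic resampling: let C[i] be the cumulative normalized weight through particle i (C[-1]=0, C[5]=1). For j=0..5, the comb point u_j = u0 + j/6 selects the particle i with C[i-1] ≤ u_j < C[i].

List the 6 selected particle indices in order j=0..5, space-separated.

C = [0, 2/9, 11/18, 13/18, 1, 1]
j=0: u_0=1/15 ∈ [0, 2/9) → index 1
j=1: u_1=7/30 ∈ [2/9, 11/18) → index 2
j=2: u_2=2/5 ∈ [2/9, 11/18) → index 2
j=3: u_3=17/30 ∈ [2/9, 11/18) → index 2
j=4: u_4=11/15 ∈ [13/18, 1) → index 4
j=5: u_5=9/10 ∈ [13/18, 1) → index 4

1 2 2 2 4 4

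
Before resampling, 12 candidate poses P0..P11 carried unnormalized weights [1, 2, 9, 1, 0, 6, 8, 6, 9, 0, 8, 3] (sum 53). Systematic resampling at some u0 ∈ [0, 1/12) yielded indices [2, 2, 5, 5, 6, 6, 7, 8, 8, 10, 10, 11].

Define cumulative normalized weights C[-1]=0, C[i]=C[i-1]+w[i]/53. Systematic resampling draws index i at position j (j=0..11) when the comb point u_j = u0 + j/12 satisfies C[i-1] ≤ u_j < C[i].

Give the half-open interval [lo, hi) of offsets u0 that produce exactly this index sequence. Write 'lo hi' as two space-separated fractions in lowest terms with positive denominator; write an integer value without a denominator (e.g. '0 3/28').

25/318 1/12

C = [1/53, 3/53, 12/53, 13/53, 13/53, 19/53, 27/53, 33/53, 42/53, 42/53, 50/53, 1]
j=0 picked index 2: u0 ∈ [3/53, 12/53)
j=1 picked index 2: u0 ∈ [-17/636, 91/636)
j=2 picked index 5: u0 ∈ [25/318, 61/318)
j=3 picked index 5: u0 ∈ [-1/212, 23/212)
j=4 picked index 6: u0 ∈ [4/159, 28/159)
j=5 picked index 6: u0 ∈ [-37/636, 59/636)
j=6 picked index 7: u0 ∈ [1/106, 13/106)
j=7 picked index 8: u0 ∈ [25/636, 133/636)
j=8 picked index 8: u0 ∈ [-7/159, 20/159)
j=9 picked index 10: u0 ∈ [9/212, 41/212)
j=10 picked index 10: u0 ∈ [-13/318, 35/318)
j=11 picked index 11: u0 ∈ [17/636, 1/12)
intersection: [25/318, 1/12)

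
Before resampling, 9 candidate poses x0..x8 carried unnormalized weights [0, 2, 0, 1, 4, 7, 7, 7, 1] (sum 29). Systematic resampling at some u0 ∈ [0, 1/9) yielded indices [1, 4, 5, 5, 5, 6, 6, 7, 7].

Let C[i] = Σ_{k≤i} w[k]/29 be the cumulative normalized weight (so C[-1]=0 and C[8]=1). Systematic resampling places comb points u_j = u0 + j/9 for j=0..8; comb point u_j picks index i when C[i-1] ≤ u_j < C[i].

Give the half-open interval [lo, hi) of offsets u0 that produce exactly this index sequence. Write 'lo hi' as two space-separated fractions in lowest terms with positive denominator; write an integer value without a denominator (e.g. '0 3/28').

5/261 10/261

C = [0, 2/29, 2/29, 3/29, 7/29, 14/29, 21/29, 28/29, 1]
j=0 picked index 1: u0 ∈ [0, 2/29)
j=1 picked index 4: u0 ∈ [-2/261, 34/261)
j=2 picked index 5: u0 ∈ [5/261, 68/261)
j=3 picked index 5: u0 ∈ [-8/87, 13/87)
j=4 picked index 5: u0 ∈ [-53/261, 10/261)
j=5 picked index 6: u0 ∈ [-19/261, 44/261)
j=6 picked index 6: u0 ∈ [-16/87, 5/87)
j=7 picked index 7: u0 ∈ [-14/261, 49/261)
j=8 picked index 7: u0 ∈ [-43/261, 20/261)
intersection: [5/261, 10/261)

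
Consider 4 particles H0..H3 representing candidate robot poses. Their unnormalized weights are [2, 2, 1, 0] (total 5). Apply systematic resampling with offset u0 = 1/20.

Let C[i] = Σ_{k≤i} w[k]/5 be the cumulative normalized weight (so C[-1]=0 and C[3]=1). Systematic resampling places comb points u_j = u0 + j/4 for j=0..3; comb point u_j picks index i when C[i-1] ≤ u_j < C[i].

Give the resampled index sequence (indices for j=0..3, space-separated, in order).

C = [2/5, 4/5, 1, 1]
j=0: u_0=1/20 ∈ [0, 2/5) → index 0
j=1: u_1=3/10 ∈ [0, 2/5) → index 0
j=2: u_2=11/20 ∈ [2/5, 4/5) → index 1
j=3: u_3=4/5 ∈ [4/5, 1) → index 2

0 0 1 2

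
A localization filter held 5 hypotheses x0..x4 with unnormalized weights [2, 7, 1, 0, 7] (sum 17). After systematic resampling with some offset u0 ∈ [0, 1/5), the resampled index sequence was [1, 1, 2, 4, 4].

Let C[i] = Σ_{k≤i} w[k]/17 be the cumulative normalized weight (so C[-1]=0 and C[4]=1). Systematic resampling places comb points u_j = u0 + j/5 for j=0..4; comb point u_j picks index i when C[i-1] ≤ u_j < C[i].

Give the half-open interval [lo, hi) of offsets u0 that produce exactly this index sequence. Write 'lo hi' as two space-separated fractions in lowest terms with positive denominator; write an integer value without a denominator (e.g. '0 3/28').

11/85 16/85

C = [2/17, 9/17, 10/17, 10/17, 1]
j=0 picked index 1: u0 ∈ [2/17, 9/17)
j=1 picked index 1: u0 ∈ [-7/85, 28/85)
j=2 picked index 2: u0 ∈ [11/85, 16/85)
j=3 picked index 4: u0 ∈ [-1/85, 2/5)
j=4 picked index 4: u0 ∈ [-18/85, 1/5)
intersection: [11/85, 16/85)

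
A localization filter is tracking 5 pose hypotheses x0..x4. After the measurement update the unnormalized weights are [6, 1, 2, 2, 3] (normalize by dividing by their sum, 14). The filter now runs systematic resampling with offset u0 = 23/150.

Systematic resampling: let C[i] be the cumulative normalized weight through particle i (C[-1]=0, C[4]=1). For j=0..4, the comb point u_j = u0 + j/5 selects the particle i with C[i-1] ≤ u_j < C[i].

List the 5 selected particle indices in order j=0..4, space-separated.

C = [3/7, 1/2, 9/14, 11/14, 1]
j=0: u_0=23/150 ∈ [0, 3/7) → index 0
j=1: u_1=53/150 ∈ [0, 3/7) → index 0
j=2: u_2=83/150 ∈ [1/2, 9/14) → index 2
j=3: u_3=113/150 ∈ [9/14, 11/14) → index 3
j=4: u_4=143/150 ∈ [11/14, 1) → index 4

0 0 2 3 4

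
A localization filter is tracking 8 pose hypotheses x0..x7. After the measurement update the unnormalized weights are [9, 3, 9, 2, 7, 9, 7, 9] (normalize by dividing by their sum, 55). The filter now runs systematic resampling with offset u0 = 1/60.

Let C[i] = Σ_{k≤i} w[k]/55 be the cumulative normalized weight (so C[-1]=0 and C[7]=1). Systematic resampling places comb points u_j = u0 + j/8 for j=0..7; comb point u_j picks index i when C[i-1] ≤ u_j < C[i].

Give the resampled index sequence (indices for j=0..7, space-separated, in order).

C = [9/55, 12/55, 21/55, 23/55, 6/11, 39/55, 46/55, 1]
j=0: u_0=1/60 ∈ [0, 9/55) → index 0
j=1: u_1=17/120 ∈ [0, 9/55) → index 0
j=2: u_2=4/15 ∈ [12/55, 21/55) → index 2
j=3: u_3=47/120 ∈ [21/55, 23/55) → index 3
j=4: u_4=31/60 ∈ [23/55, 6/11) → index 4
j=5: u_5=77/120 ∈ [6/11, 39/55) → index 5
j=6: u_6=23/30 ∈ [39/55, 46/55) → index 6
j=7: u_7=107/120 ∈ [46/55, 1) → index 7

0 0 2 3 4 5 6 7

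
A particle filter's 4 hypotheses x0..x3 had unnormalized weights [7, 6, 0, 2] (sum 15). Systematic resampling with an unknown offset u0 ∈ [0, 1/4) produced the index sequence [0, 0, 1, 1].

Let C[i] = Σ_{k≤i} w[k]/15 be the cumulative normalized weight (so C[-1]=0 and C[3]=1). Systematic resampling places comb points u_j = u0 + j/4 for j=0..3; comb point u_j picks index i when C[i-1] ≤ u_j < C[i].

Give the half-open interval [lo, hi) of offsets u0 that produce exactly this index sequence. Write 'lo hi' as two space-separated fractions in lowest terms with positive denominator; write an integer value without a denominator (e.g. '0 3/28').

0 7/60

C = [7/15, 13/15, 13/15, 1]
j=0 picked index 0: u0 ∈ [0, 7/15)
j=1 picked index 0: u0 ∈ [-1/4, 13/60)
j=2 picked index 1: u0 ∈ [-1/30, 11/30)
j=3 picked index 1: u0 ∈ [-17/60, 7/60)
intersection: [0, 7/60)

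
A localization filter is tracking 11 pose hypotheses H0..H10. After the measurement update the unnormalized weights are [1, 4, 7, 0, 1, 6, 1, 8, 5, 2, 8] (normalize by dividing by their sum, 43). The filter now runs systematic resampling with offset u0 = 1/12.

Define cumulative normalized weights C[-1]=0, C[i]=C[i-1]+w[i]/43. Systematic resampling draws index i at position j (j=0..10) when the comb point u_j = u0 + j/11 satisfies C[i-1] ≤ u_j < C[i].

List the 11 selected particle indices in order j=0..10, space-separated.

C = [1/43, 5/43, 12/43, 12/43, 13/43, 19/43, 20/43, 28/43, 33/43, 35/43, 1]
j=0: u_0=1/12 ∈ [1/43, 5/43) → index 1
j=1: u_1=23/132 ∈ [5/43, 12/43) → index 2
j=2: u_2=35/132 ∈ [5/43, 12/43) → index 2
j=3: u_3=47/132 ∈ [13/43, 19/43) → index 5
j=4: u_4=59/132 ∈ [19/43, 20/43) → index 6
j=5: u_5=71/132 ∈ [20/43, 28/43) → index 7
j=6: u_6=83/132 ∈ [20/43, 28/43) → index 7
j=7: u_7=95/132 ∈ [28/43, 33/43) → index 8
j=8: u_8=107/132 ∈ [33/43, 35/43) → index 9
j=9: u_9=119/132 ∈ [35/43, 1) → index 10
j=10: u_10=131/132 ∈ [35/43, 1) → index 10

1 2 2 5 6 7 7 8 9 10 10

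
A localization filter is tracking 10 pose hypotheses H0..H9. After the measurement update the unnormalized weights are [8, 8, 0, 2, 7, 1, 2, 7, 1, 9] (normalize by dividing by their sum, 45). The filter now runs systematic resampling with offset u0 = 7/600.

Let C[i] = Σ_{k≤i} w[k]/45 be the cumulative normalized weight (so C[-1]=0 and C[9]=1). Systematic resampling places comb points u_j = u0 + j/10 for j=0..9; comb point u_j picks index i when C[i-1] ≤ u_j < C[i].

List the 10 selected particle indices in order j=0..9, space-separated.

0 0 1 1 4 4 6 7 9 9

C = [8/45, 16/45, 16/45, 2/5, 5/9, 26/45, 28/45, 7/9, 4/5, 1]
j=0: u_0=7/600 ∈ [0, 8/45) → index 0
j=1: u_1=67/600 ∈ [0, 8/45) → index 0
j=2: u_2=127/600 ∈ [8/45, 16/45) → index 1
j=3: u_3=187/600 ∈ [8/45, 16/45) → index 1
j=4: u_4=247/600 ∈ [2/5, 5/9) → index 4
j=5: u_5=307/600 ∈ [2/5, 5/9) → index 4
j=6: u_6=367/600 ∈ [26/45, 28/45) → index 6
j=7: u_7=427/600 ∈ [28/45, 7/9) → index 7
j=8: u_8=487/600 ∈ [4/5, 1) → index 9
j=9: u_9=547/600 ∈ [4/5, 1) → index 9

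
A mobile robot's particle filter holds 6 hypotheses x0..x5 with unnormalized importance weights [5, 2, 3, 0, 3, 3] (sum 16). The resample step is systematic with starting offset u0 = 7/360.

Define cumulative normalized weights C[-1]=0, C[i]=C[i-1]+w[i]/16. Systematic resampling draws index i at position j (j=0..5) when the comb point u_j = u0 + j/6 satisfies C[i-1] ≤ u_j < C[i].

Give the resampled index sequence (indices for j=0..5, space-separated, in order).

C = [5/16, 7/16, 5/8, 5/8, 13/16, 1]
j=0: u_0=7/360 ∈ [0, 5/16) → index 0
j=1: u_1=67/360 ∈ [0, 5/16) → index 0
j=2: u_2=127/360 ∈ [5/16, 7/16) → index 1
j=3: u_3=187/360 ∈ [7/16, 5/8) → index 2
j=4: u_4=247/360 ∈ [5/8, 13/16) → index 4
j=5: u_5=307/360 ∈ [13/16, 1) → index 5

0 0 1 2 4 5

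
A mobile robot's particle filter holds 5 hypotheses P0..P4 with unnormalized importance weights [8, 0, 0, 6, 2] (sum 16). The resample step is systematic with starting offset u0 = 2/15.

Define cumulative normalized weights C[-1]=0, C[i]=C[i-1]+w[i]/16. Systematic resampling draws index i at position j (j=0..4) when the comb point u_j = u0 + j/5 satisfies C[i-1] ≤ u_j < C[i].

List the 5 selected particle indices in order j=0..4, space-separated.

0 0 3 3 4

C = [1/2, 1/2, 1/2, 7/8, 1]
j=0: u_0=2/15 ∈ [0, 1/2) → index 0
j=1: u_1=1/3 ∈ [0, 1/2) → index 0
j=2: u_2=8/15 ∈ [1/2, 7/8) → index 3
j=3: u_3=11/15 ∈ [1/2, 7/8) → index 3
j=4: u_4=14/15 ∈ [7/8, 1) → index 4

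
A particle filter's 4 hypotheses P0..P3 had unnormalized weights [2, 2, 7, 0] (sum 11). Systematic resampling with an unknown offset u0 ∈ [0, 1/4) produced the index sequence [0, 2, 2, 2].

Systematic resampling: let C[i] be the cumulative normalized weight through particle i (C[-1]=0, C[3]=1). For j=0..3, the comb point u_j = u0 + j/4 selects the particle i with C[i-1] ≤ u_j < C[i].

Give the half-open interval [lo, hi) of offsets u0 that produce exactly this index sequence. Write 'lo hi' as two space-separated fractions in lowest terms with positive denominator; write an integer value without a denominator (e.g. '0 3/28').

5/44 2/11

C = [2/11, 4/11, 1, 1]
j=0 picked index 0: u0 ∈ [0, 2/11)
j=1 picked index 2: u0 ∈ [5/44, 3/4)
j=2 picked index 2: u0 ∈ [-3/22, 1/2)
j=3 picked index 2: u0 ∈ [-17/44, 1/4)
intersection: [5/44, 2/11)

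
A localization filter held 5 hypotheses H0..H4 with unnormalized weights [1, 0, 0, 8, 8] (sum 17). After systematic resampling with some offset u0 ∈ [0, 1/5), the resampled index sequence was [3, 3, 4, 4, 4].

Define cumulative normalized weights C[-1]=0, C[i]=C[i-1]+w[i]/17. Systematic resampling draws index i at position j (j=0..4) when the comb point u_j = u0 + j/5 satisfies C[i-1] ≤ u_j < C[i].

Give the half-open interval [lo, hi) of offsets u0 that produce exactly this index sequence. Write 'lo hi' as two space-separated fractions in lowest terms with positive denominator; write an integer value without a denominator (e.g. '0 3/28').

11/85 1/5

C = [1/17, 1/17, 1/17, 9/17, 1]
j=0 picked index 3: u0 ∈ [1/17, 9/17)
j=1 picked index 3: u0 ∈ [-12/85, 28/85)
j=2 picked index 4: u0 ∈ [11/85, 3/5)
j=3 picked index 4: u0 ∈ [-6/85, 2/5)
j=4 picked index 4: u0 ∈ [-23/85, 1/5)
intersection: [11/85, 1/5)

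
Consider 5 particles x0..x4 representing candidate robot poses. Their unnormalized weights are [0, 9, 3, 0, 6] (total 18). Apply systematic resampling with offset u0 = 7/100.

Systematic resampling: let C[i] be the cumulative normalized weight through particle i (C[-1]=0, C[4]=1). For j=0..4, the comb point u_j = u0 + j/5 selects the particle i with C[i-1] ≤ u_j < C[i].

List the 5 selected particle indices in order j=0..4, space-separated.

1 1 1 4 4

C = [0, 1/2, 2/3, 2/3, 1]
j=0: u_0=7/100 ∈ [0, 1/2) → index 1
j=1: u_1=27/100 ∈ [0, 1/2) → index 1
j=2: u_2=47/100 ∈ [0, 1/2) → index 1
j=3: u_3=67/100 ∈ [2/3, 1) → index 4
j=4: u_4=87/100 ∈ [2/3, 1) → index 4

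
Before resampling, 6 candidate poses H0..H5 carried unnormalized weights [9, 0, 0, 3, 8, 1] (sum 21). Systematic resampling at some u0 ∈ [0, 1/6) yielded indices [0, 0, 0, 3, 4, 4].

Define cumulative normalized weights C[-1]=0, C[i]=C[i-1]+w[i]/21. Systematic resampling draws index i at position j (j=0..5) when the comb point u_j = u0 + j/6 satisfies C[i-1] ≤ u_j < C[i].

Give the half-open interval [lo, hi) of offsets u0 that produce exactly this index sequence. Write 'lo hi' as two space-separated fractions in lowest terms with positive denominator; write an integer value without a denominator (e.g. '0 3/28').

C = [3/7, 3/7, 3/7, 4/7, 20/21, 1]
j=0 picked index 0: u0 ∈ [0, 3/7)
j=1 picked index 0: u0 ∈ [-1/6, 11/42)
j=2 picked index 0: u0 ∈ [-1/3, 2/21)
j=3 picked index 3: u0 ∈ [-1/14, 1/14)
j=4 picked index 4: u0 ∈ [-2/21, 2/7)
j=5 picked index 4: u0 ∈ [-11/42, 5/42)
intersection: [0, 1/14)

0 1/14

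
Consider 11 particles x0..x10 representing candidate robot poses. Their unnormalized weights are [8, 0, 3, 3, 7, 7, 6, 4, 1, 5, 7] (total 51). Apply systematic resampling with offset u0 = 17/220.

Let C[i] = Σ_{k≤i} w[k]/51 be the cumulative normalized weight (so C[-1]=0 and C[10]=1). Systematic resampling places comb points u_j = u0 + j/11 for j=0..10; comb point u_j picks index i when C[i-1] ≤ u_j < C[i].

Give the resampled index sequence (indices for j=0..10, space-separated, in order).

0 2 3 4 5 5 6 7 9 10 10

C = [8/51, 8/51, 11/51, 14/51, 7/17, 28/51, 2/3, 38/51, 13/17, 44/51, 1]
j=0: u_0=17/220 ∈ [0, 8/51) → index 0
j=1: u_1=37/220 ∈ [8/51, 11/51) → index 2
j=2: u_2=57/220 ∈ [11/51, 14/51) → index 3
j=3: u_3=7/20 ∈ [14/51, 7/17) → index 4
j=4: u_4=97/220 ∈ [7/17, 28/51) → index 5
j=5: u_5=117/220 ∈ [7/17, 28/51) → index 5
j=6: u_6=137/220 ∈ [28/51, 2/3) → index 6
j=7: u_7=157/220 ∈ [2/3, 38/51) → index 7
j=8: u_8=177/220 ∈ [13/17, 44/51) → index 9
j=9: u_9=197/220 ∈ [44/51, 1) → index 10
j=10: u_10=217/220 ∈ [44/51, 1) → index 10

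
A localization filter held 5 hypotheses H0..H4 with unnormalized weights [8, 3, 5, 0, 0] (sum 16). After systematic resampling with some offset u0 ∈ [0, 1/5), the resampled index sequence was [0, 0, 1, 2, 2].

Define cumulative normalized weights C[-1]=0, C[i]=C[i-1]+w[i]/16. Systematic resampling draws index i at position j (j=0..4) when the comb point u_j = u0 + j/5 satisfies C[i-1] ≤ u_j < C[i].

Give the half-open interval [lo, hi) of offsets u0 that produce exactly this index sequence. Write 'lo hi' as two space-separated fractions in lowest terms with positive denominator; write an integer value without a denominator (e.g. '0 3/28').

1/10 1/5

C = [1/2, 11/16, 1, 1, 1]
j=0 picked index 0: u0 ∈ [0, 1/2)
j=1 picked index 0: u0 ∈ [-1/5, 3/10)
j=2 picked index 1: u0 ∈ [1/10, 23/80)
j=3 picked index 2: u0 ∈ [7/80, 2/5)
j=4 picked index 2: u0 ∈ [-9/80, 1/5)
intersection: [1/10, 1/5)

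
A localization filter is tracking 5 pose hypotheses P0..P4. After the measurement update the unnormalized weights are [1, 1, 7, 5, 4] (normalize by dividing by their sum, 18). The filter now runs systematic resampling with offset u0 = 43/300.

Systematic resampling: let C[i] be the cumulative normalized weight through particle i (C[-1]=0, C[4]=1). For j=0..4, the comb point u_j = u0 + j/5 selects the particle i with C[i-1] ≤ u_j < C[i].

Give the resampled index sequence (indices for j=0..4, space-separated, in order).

2 2 3 3 4

C = [1/18, 1/9, 1/2, 7/9, 1]
j=0: u_0=43/300 ∈ [1/9, 1/2) → index 2
j=1: u_1=103/300 ∈ [1/9, 1/2) → index 2
j=2: u_2=163/300 ∈ [1/2, 7/9) → index 3
j=3: u_3=223/300 ∈ [1/2, 7/9) → index 3
j=4: u_4=283/300 ∈ [7/9, 1) → index 4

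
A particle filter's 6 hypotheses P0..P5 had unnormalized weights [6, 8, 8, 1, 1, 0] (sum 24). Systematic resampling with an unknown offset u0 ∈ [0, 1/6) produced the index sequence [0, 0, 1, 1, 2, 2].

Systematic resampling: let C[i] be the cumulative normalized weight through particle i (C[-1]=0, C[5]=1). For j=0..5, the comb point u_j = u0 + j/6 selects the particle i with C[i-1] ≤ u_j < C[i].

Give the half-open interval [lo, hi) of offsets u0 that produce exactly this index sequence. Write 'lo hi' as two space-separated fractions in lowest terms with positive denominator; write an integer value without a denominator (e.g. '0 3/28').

C = [1/4, 7/12, 11/12, 23/24, 1, 1]
j=0 picked index 0: u0 ∈ [0, 1/4)
j=1 picked index 0: u0 ∈ [-1/6, 1/12)
j=2 picked index 1: u0 ∈ [-1/12, 1/4)
j=3 picked index 1: u0 ∈ [-1/4, 1/12)
j=4 picked index 2: u0 ∈ [-1/12, 1/4)
j=5 picked index 2: u0 ∈ [-1/4, 1/12)
intersection: [0, 1/12)

0 1/12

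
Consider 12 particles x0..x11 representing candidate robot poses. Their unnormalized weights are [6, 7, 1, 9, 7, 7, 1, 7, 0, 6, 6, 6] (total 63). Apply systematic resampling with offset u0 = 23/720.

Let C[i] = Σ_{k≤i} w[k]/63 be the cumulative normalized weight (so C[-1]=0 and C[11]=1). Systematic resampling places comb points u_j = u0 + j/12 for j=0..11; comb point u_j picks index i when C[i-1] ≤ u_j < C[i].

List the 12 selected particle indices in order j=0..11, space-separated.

0 1 1 3 4 4 5 7 7 9 10 11

C = [2/21, 13/63, 2/9, 23/63, 10/21, 37/63, 38/63, 5/7, 5/7, 17/21, 19/21, 1]
j=0: u_0=23/720 ∈ [0, 2/21) → index 0
j=1: u_1=83/720 ∈ [2/21, 13/63) → index 1
j=2: u_2=143/720 ∈ [2/21, 13/63) → index 1
j=3: u_3=203/720 ∈ [2/9, 23/63) → index 3
j=4: u_4=263/720 ∈ [23/63, 10/21) → index 4
j=5: u_5=323/720 ∈ [23/63, 10/21) → index 4
j=6: u_6=383/720 ∈ [10/21, 37/63) → index 5
j=7: u_7=443/720 ∈ [38/63, 5/7) → index 7
j=8: u_8=503/720 ∈ [38/63, 5/7) → index 7
j=9: u_9=563/720 ∈ [5/7, 17/21) → index 9
j=10: u_10=623/720 ∈ [17/21, 19/21) → index 10
j=11: u_11=683/720 ∈ [19/21, 1) → index 11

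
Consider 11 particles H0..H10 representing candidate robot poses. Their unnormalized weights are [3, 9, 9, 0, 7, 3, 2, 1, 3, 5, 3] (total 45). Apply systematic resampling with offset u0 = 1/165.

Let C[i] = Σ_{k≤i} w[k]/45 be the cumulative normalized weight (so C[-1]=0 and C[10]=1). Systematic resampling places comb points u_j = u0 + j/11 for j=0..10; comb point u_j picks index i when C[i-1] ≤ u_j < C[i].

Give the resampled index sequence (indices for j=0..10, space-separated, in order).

C = [1/15, 4/15, 7/15, 7/15, 28/45, 31/45, 11/15, 34/45, 37/45, 14/15, 1]
j=0: u_0=1/165 ∈ [0, 1/15) → index 0
j=1: u_1=16/165 ∈ [1/15, 4/15) → index 1
j=2: u_2=31/165 ∈ [1/15, 4/15) → index 1
j=3: u_3=46/165 ∈ [4/15, 7/15) → index 2
j=4: u_4=61/165 ∈ [4/15, 7/15) → index 2
j=5: u_5=76/165 ∈ [4/15, 7/15) → index 2
j=6: u_6=91/165 ∈ [7/15, 28/45) → index 4
j=7: u_7=106/165 ∈ [28/45, 31/45) → index 5
j=8: u_8=11/15 ∈ [11/15, 34/45) → index 7
j=9: u_9=136/165 ∈ [37/45, 14/15) → index 9
j=10: u_10=151/165 ∈ [37/45, 14/15) → index 9

0 1 1 2 2 2 4 5 7 9 9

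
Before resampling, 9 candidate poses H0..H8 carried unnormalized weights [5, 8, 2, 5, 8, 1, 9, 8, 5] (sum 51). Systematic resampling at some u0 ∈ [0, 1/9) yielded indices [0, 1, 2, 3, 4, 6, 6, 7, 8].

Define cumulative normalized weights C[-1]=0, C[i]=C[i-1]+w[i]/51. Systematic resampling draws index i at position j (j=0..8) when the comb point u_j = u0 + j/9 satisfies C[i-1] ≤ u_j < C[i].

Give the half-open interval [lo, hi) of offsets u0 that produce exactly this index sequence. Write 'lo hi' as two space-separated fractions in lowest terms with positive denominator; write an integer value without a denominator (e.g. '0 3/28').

5/153 1/17

C = [5/51, 13/51, 5/17, 20/51, 28/51, 29/51, 38/51, 46/51, 1]
j=0 picked index 0: u0 ∈ [0, 5/51)
j=1 picked index 1: u0 ∈ [-2/153, 22/153)
j=2 picked index 2: u0 ∈ [5/153, 11/153)
j=3 picked index 3: u0 ∈ [-2/51, 1/17)
j=4 picked index 4: u0 ∈ [-8/153, 16/153)
j=5 picked index 6: u0 ∈ [2/153, 29/153)
j=6 picked index 6: u0 ∈ [-5/51, 4/51)
j=7 picked index 7: u0 ∈ [-5/153, 19/153)
j=8 picked index 8: u0 ∈ [2/153, 1/9)
intersection: [5/153, 1/17)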